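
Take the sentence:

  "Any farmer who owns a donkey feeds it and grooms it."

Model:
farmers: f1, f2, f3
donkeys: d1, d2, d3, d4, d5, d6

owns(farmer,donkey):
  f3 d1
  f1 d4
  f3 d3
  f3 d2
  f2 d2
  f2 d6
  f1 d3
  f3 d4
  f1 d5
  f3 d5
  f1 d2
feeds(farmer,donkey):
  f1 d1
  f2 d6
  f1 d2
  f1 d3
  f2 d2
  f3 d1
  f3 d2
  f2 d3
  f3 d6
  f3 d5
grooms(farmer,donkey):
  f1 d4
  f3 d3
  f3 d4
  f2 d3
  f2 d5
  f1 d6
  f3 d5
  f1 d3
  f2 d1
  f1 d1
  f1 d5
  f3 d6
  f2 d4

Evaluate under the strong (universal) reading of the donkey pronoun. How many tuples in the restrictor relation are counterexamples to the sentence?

9

"it" takes "a donkey" as antecedent — a donkey pronoun bound across the clause boundary.
Strong reading: for every (f,d) with owns(f,d), feeds(f,d) ∧ grooms(f,d).
Restrictor pairs: (f1,d2) ✗  (f1,d3) ✓  (f1,d4) ✗  (f1,d5) ✗  (f2,d2) ✗  (f2,d6) ✗  (f3,d1) ✗  (f3,d2) ✗  (f3,d3) ✗  (f3,d4) ✗  (f3,d5) ✓
Counterexamples (restrictor pairs failing the scope): 9.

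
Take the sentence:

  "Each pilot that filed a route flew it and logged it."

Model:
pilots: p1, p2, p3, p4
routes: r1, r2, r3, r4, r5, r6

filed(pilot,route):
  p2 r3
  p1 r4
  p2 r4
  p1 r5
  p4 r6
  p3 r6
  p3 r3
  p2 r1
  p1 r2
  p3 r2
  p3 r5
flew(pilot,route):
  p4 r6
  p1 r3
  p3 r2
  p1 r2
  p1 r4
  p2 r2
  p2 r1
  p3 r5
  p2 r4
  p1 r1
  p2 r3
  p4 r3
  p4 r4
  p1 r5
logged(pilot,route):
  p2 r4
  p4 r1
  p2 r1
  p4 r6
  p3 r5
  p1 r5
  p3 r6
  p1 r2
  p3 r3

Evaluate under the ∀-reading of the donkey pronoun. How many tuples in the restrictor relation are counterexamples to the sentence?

"it" takes "a route" as antecedent — a donkey pronoun bound across the clause boundary.
Strong reading: for every (p,r) with filed(p,r), flew(p,r) ∧ logged(p,r).
Restrictor pairs: (p1,r2) ✓  (p1,r4) ✗  (p1,r5) ✓  (p2,r1) ✓  (p2,r3) ✗  (p2,r4) ✓  (p3,r2) ✗  (p3,r3) ✗  (p3,r5) ✓  (p3,r6) ✗  (p4,r6) ✓
Counterexamples (restrictor pairs failing the scope): 5.

5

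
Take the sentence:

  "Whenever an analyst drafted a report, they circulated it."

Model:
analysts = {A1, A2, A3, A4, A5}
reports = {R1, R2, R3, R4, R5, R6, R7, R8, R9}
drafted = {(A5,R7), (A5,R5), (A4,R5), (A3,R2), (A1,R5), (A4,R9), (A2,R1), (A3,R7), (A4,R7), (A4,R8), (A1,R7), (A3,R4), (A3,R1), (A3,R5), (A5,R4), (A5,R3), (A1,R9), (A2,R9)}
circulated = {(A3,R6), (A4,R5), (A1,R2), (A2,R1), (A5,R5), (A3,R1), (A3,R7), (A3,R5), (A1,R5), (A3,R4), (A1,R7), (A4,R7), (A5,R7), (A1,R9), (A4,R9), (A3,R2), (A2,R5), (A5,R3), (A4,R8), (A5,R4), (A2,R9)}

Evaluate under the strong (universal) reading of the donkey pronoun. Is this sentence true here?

"it" takes "a report" as antecedent — a donkey pronoun bound across the clause boundary.
Strong reading: for every (a,r) with drafted(a,r), circulated(a,r).
Restrictor pairs: (A1,R5) ✓  (A1,R7) ✓  (A1,R9) ✓  (A2,R1) ✓  (A2,R9) ✓  (A3,R1) ✓  (A3,R2) ✓  (A3,R4) ✓  (A3,R5) ✓  (A3,R7) ✓  (A4,R5) ✓  (A4,R7) ✓  (A4,R8) ✓  (A4,R9) ✓  (A5,R3) ✓  (A5,R4) ✓  (A5,R5) ✓  (A5,R7) ✓
Every restrictor pair satisfies the scope.

True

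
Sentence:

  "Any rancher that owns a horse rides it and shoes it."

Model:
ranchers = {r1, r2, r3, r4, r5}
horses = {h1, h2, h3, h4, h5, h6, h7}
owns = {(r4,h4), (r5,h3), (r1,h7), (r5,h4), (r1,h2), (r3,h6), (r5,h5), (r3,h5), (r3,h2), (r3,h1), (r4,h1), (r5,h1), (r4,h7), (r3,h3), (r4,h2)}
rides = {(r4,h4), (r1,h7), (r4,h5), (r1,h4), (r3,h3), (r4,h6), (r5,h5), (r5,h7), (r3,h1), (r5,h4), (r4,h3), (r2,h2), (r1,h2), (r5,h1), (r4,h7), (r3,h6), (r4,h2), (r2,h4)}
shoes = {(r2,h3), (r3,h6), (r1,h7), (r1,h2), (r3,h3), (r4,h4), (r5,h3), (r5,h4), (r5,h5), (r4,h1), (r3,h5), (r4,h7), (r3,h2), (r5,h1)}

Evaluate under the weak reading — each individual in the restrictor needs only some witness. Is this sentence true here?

"it" takes "a horse" as antecedent — a donkey pronoun bound across the clause boundary.
Weak reading: every rancher r with some owns-horse has at least one owns-horse h such that rides(r,h) ∧ shoes(r,h).
Per rancher: r1:✓  r3:✓  r4:✓  r5:✓
Every rancher in the restrictor has a witness.

True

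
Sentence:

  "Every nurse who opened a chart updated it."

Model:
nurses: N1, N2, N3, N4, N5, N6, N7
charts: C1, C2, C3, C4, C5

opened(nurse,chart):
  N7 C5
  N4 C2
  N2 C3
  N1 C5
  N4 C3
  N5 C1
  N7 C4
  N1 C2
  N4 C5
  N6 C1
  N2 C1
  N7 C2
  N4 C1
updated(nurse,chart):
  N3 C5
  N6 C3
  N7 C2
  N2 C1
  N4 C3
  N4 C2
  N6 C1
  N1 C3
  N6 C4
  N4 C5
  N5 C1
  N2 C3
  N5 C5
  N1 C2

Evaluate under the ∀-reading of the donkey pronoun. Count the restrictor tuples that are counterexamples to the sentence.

4

"it" takes "a chart" as antecedent — a donkey pronoun bound across the clause boundary.
Strong reading: for every (n,c) with opened(n,c), updated(n,c).
Restrictor pairs: (N1,C2) ✓  (N1,C5) ✗  (N2,C1) ✓  (N2,C3) ✓  (N4,C1) ✗  (N4,C2) ✓  (N4,C3) ✓  (N4,C5) ✓  (N5,C1) ✓  (N6,C1) ✓  (N7,C2) ✓  (N7,C4) ✗  (N7,C5) ✗
Counterexamples (restrictor pairs failing the scope): 4.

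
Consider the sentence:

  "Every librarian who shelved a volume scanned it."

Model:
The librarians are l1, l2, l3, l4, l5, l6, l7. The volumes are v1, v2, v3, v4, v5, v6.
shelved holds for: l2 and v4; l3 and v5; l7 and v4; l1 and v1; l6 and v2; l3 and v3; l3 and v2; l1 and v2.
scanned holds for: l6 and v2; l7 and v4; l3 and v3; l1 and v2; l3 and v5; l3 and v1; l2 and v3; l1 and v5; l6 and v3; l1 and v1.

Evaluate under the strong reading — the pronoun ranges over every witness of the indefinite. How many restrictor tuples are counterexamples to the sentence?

"it" takes "a volume" as antecedent — a donkey pronoun bound across the clause boundary.
Strong reading: for every (l,v) with shelved(l,v), scanned(l,v).
Restrictor pairs: (l1,v1) ✓  (l1,v2) ✓  (l2,v4) ✗  (l3,v2) ✗  (l3,v3) ✓  (l3,v5) ✓  (l6,v2) ✓  (l7,v4) ✓
Counterexamples (restrictor pairs failing the scope): 2.

2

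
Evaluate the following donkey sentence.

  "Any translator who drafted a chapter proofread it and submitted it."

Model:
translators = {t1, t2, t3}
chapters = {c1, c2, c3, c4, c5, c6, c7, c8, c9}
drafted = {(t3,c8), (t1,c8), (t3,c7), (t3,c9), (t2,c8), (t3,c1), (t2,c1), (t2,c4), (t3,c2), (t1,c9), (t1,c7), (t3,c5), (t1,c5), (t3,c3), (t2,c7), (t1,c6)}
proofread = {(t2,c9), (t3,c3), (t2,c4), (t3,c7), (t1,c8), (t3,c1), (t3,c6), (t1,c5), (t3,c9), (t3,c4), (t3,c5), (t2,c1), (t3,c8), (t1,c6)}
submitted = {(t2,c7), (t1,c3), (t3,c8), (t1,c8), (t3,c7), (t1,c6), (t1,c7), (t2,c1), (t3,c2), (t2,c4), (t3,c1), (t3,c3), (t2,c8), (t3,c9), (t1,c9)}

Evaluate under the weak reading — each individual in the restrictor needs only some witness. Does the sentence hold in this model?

True

"it" takes "a chapter" as antecedent — a donkey pronoun bound across the clause boundary.
Weak reading: every translator t with some drafted-chapter has at least one drafted-chapter c such that proofread(t,c) ∧ submitted(t,c).
Per translator: t1:✓  t2:✓  t3:✓
Every translator in the restrictor has a witness.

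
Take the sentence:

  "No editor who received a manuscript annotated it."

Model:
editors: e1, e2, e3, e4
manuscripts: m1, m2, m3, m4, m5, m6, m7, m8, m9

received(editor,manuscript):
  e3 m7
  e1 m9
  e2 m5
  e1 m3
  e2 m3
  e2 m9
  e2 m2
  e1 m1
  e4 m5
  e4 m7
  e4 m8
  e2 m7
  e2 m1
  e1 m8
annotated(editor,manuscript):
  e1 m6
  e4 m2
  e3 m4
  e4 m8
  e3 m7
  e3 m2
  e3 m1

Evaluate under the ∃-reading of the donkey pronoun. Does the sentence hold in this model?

False

"it" takes "a manuscript" as antecedent — a donkey pronoun bound across the clause boundary.
Truth condition: for no (e,m) with received(e,m) does annotated(e,m) hold.
Restrictor pairs — does the scope hold? (e1,m1):fails  (e1,m3):fails  (e1,m8):fails  (e1,m9):fails  (e2,m1):fails  (e2,m2):fails  (e2,m3):fails  (e2,m5):fails  (e2,m7):fails  (e2,m9):fails  (e3,m7):holds  (e4,m5):fails  (e4,m7):fails  (e4,m8):holds
Scope holds for 2 pair(s), so the sentence is false.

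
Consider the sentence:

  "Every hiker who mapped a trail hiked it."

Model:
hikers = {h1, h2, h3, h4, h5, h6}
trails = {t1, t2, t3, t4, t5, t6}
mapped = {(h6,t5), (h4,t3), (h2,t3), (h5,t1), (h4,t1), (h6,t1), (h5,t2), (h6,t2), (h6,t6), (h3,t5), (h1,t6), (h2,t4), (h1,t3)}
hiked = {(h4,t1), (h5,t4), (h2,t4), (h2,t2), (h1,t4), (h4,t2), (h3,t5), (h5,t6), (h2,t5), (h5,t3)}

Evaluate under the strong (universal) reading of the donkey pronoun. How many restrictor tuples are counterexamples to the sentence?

10

"it" takes "a trail" as antecedent — a donkey pronoun bound across the clause boundary.
Strong reading: for every (h,t) with mapped(h,t), hiked(h,t).
Restrictor pairs: (h1,t3) ✗  (h1,t6) ✗  (h2,t3) ✗  (h2,t4) ✓  (h3,t5) ✓  (h4,t1) ✓  (h4,t3) ✗  (h5,t1) ✗  (h5,t2) ✗  (h6,t1) ✗  (h6,t2) ✗  (h6,t5) ✗  (h6,t6) ✗
Counterexamples (restrictor pairs failing the scope): 10.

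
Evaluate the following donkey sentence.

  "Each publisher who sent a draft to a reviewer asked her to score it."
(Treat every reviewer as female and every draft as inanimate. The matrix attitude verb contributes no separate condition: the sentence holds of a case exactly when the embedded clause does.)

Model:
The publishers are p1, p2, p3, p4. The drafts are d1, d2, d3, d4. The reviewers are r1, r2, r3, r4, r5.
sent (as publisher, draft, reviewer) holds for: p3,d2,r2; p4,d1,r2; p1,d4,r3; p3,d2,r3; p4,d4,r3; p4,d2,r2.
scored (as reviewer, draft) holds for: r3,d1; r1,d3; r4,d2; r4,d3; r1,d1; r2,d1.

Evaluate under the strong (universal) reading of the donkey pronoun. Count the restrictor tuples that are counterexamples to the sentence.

"her" takes "a reviewer" as antecedent and "it" takes "a draft"; both are donkey pronouns co-varying with the restrictor.
Strong reading: for every (p,d,r) with sent(p,d,r), scored(r,d).
Restrictor triples: (p1,d4,r3)→scored(r3,d4) ✗  (p3,d2,r2)→scored(r2,d2) ✗  (p3,d2,r3)→scored(r3,d2) ✗  (p4,d1,r2)→scored(r2,d1) ✓  (p4,d2,r2)→scored(r2,d2) ✗  (p4,d4,r3)→scored(r3,d4) ✗
Counterexamples (restrictor triples failing the scope): 5.

5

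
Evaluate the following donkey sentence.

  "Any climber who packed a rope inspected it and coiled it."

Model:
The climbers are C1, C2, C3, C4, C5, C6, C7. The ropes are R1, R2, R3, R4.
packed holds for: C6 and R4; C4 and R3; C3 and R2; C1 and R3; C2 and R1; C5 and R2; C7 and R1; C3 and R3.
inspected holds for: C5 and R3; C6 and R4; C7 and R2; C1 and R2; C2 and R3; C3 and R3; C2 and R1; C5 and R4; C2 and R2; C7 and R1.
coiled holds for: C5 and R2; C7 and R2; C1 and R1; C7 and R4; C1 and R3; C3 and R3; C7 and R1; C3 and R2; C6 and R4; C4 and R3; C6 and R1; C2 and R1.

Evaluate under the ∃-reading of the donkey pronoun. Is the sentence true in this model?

"it" takes "a rope" as antecedent — a donkey pronoun bound across the clause boundary.
Weak reading: every climber c with some packed-rope has at least one packed-rope r such that inspected(c,r) ∧ coiled(c,r).
Per climber: C1:✗  C2:✓  C3:✓  C4:✗  C5:✗  C6:✓  C7:✓
C1 has no witness among its packed-ropes.

False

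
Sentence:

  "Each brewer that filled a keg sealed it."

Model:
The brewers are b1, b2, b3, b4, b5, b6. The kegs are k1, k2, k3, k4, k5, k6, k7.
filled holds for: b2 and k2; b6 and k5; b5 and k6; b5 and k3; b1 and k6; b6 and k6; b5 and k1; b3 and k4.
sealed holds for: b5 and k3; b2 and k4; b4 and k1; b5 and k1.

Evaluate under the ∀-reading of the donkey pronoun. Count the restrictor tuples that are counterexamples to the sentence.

"it" takes "a keg" as antecedent — a donkey pronoun bound across the clause boundary.
Strong reading: for every (b,k) with filled(b,k), sealed(b,k).
Restrictor pairs: (b1,k6) ✗  (b2,k2) ✗  (b3,k4) ✗  (b5,k1) ✓  (b5,k3) ✓  (b5,k6) ✗  (b6,k5) ✗  (b6,k6) ✗
Counterexamples (restrictor pairs failing the scope): 6.

6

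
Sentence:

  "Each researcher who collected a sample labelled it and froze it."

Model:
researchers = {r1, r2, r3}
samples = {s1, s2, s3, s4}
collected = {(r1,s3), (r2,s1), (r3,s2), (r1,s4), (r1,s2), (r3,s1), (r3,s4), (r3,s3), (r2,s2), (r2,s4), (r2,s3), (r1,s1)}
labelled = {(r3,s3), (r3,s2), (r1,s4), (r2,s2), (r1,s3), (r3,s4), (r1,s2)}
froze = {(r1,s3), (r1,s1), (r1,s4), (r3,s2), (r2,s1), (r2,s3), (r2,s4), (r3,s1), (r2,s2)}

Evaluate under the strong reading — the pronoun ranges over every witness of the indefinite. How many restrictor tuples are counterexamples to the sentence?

8

"it" takes "a sample" as antecedent — a donkey pronoun bound across the clause boundary.
Strong reading: for every (r,s) with collected(r,s), labelled(r,s) ∧ froze(r,s).
Restrictor pairs: (r1,s1) ✗  (r1,s2) ✗  (r1,s3) ✓  (r1,s4) ✓  (r2,s1) ✗  (r2,s2) ✓  (r2,s3) ✗  (r2,s4) ✗  (r3,s1) ✗  (r3,s2) ✓  (r3,s3) ✗  (r3,s4) ✗
Counterexamples (restrictor pairs failing the scope): 8.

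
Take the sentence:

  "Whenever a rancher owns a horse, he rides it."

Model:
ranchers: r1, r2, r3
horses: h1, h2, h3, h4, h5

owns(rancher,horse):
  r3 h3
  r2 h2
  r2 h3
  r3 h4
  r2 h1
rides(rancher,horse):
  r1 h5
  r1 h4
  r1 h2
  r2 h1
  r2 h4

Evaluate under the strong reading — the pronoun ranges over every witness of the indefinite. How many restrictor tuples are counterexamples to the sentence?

"it" takes "a horse" as antecedent — a donkey pronoun bound across the clause boundary.
Strong reading: for every (r,h) with owns(r,h), rides(r,h).
Restrictor pairs: (r2,h1) ✓  (r2,h2) ✗  (r2,h3) ✗  (r3,h3) ✗  (r3,h4) ✗
Counterexamples (restrictor pairs failing the scope): 4.

4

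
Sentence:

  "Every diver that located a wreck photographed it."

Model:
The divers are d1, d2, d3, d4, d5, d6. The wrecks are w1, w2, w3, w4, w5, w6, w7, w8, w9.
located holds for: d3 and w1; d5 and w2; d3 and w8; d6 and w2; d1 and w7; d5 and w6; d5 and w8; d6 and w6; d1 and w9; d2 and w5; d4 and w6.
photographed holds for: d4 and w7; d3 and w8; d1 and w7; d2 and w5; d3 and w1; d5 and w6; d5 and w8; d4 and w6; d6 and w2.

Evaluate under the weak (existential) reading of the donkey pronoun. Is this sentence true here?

True

"it" takes "a wreck" as antecedent — a donkey pronoun bound across the clause boundary.
Weak reading: every diver d with some located-wreck has at least one located-wreck w such that photographed(d,w).
Per diver: d1:✓  d2:✓  d3:✓  d4:✓  d5:✓  d6:✓
Every diver in the restrictor has a witness.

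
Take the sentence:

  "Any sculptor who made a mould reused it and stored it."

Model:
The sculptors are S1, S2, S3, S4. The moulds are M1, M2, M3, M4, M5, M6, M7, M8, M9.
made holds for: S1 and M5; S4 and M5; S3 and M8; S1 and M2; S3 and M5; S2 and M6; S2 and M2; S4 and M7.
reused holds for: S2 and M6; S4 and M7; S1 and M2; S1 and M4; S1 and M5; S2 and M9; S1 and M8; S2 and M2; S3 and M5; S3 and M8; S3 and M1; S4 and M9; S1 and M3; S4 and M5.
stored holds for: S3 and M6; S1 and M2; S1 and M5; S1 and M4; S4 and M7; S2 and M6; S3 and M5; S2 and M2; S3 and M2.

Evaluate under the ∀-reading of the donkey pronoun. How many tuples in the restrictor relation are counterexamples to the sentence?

"it" takes "a mould" as antecedent — a donkey pronoun bound across the clause boundary.
Strong reading: for every (s,m) with made(s,m), reused(s,m) ∧ stored(s,m).
Restrictor pairs: (S1,M2) ✓  (S1,M5) ✓  (S2,M2) ✓  (S2,M6) ✓  (S3,M5) ✓  (S3,M8) ✗  (S4,M5) ✗  (S4,M7) ✓
Counterexamples (restrictor pairs failing the scope): 2.

2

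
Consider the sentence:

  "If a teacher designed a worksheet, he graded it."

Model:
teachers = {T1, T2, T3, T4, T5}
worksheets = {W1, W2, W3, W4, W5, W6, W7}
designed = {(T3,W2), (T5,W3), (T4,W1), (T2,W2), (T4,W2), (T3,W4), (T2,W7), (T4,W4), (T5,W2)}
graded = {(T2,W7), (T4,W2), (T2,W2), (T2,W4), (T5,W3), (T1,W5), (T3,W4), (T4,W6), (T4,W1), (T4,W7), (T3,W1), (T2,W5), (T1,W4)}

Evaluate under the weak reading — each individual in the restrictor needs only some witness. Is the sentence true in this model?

True

"it" takes "a worksheet" as antecedent — a donkey pronoun bound across the clause boundary.
Weak reading: every teacher t with some designed-worksheet has at least one designed-worksheet w such that graded(t,w).
Per teacher: T2:✓  T3:✓  T4:✓  T5:✓
Every teacher in the restrictor has a witness.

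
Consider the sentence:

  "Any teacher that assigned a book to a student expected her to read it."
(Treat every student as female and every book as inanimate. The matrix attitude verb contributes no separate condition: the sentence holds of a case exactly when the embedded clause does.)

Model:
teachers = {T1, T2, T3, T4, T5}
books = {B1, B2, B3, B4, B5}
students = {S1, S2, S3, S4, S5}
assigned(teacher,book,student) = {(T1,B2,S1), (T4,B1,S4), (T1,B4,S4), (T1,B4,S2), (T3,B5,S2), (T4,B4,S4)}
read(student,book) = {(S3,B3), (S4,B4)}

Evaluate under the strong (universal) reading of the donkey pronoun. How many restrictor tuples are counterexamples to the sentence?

4

"her" takes "a student" as antecedent and "it" takes "a book"; both are donkey pronouns co-varying with the restrictor.
Strong reading: for every (t,b,s) with assigned(t,b,s), read(s,b).
Restrictor triples: (T1,B2,S1)→read(S1,B2) ✗  (T1,B4,S2)→read(S2,B4) ✗  (T1,B4,S4)→read(S4,B4) ✓  (T3,B5,S2)→read(S2,B5) ✗  (T4,B1,S4)→read(S4,B1) ✗  (T4,B4,S4)→read(S4,B4) ✓
Counterexamples (restrictor triples failing the scope): 4.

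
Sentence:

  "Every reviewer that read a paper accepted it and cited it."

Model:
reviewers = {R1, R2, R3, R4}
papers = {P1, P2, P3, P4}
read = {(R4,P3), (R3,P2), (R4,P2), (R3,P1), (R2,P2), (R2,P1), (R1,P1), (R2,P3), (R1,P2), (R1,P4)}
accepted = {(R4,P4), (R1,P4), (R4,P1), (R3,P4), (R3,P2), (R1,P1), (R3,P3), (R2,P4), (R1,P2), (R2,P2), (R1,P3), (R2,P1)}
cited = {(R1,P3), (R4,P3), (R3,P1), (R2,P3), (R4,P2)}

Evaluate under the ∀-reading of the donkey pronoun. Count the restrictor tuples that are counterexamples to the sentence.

"it" takes "a paper" as antecedent — a donkey pronoun bound across the clause boundary.
Strong reading: for every (r,p) with read(r,p), accepted(r,p) ∧ cited(r,p).
Restrictor pairs: (R1,P1) ✗  (R1,P2) ✗  (R1,P4) ✗  (R2,P1) ✗  (R2,P2) ✗  (R2,P3) ✗  (R3,P1) ✗  (R3,P2) ✗  (R4,P2) ✗  (R4,P3) ✗
Counterexamples (restrictor pairs failing the scope): 10.

10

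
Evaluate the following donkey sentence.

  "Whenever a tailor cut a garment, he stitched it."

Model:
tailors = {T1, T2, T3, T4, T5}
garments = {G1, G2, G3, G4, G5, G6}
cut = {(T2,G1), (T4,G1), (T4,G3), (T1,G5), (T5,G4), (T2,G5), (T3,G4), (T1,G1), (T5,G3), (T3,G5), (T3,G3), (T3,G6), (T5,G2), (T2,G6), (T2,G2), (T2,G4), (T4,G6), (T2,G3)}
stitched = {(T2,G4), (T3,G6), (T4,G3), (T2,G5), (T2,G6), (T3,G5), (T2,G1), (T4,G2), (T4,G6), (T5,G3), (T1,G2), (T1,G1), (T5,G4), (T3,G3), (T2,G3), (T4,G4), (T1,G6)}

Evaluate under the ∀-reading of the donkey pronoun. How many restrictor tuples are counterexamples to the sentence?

"it" takes "a garment" as antecedent — a donkey pronoun bound across the clause boundary.
Strong reading: for every (t,g) with cut(t,g), stitched(t,g).
Restrictor pairs: (T1,G1) ✓  (T1,G5) ✗  (T2,G1) ✓  (T2,G2) ✗  (T2,G3) ✓  (T2,G4) ✓  (T2,G5) ✓  (T2,G6) ✓  (T3,G3) ✓  (T3,G4) ✗  (T3,G5) ✓  (T3,G6) ✓  (T4,G1) ✗  (T4,G3) ✓  (T4,G6) ✓  (T5,G2) ✗  (T5,G3) ✓  (T5,G4) ✓
Counterexamples (restrictor pairs failing the scope): 5.

5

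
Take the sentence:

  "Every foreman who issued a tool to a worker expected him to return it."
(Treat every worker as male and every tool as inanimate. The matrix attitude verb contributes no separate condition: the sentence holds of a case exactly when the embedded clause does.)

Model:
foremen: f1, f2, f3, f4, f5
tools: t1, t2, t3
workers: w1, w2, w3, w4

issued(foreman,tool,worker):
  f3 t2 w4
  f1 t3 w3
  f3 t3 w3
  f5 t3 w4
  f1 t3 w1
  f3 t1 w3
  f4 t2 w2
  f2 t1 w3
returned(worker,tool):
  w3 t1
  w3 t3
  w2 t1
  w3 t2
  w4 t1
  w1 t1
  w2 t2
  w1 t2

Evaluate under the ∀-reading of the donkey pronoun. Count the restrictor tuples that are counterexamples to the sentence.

3

"him" takes "a worker" as antecedent and "it" takes "a tool"; both are donkey pronouns co-varying with the restrictor.
Strong reading: for every (f,t,w) with issued(f,t,w), returned(w,t).
Restrictor triples: (f1,t3,w1)→returned(w1,t3) ✗  (f1,t3,w3)→returned(w3,t3) ✓  (f2,t1,w3)→returned(w3,t1) ✓  (f3,t1,w3)→returned(w3,t1) ✓  (f3,t2,w4)→returned(w4,t2) ✗  (f3,t3,w3)→returned(w3,t3) ✓  (f4,t2,w2)→returned(w2,t2) ✓  (f5,t3,w4)→returned(w4,t3) ✗
Counterexamples (restrictor triples failing the scope): 3.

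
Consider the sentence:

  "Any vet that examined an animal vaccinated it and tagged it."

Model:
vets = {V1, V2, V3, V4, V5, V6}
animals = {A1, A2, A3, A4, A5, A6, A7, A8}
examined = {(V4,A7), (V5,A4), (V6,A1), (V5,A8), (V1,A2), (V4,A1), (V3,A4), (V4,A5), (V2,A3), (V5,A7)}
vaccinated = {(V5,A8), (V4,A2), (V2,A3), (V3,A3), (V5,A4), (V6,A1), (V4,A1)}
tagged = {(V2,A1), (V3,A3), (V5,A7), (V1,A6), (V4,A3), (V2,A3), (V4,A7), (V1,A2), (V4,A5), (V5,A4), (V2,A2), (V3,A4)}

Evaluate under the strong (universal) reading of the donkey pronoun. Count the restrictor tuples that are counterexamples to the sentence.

8

"it" takes "an animal" as antecedent — a donkey pronoun bound across the clause boundary.
Strong reading: for every (v,a) with examined(v,a), vaccinated(v,a) ∧ tagged(v,a).
Restrictor pairs: (V1,A2) ✗  (V2,A3) ✓  (V3,A4) ✗  (V4,A1) ✗  (V4,A5) ✗  (V4,A7) ✗  (V5,A4) ✓  (V5,A7) ✗  (V5,A8) ✗  (V6,A1) ✗
Counterexamples (restrictor pairs failing the scope): 8.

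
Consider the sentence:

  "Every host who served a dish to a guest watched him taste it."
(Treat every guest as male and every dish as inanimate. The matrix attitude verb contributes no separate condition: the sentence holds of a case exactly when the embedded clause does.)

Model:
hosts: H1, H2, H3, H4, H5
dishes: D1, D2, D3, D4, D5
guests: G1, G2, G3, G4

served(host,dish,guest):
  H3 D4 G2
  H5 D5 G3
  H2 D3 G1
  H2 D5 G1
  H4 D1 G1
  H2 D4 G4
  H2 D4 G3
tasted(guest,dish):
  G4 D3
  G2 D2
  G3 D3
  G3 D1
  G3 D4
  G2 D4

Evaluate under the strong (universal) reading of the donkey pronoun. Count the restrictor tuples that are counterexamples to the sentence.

"him" takes "a guest" as antecedent and "it" takes "a dish"; both are donkey pronouns co-varying with the restrictor.
Strong reading: for every (h,d,g) with served(h,d,g), tasted(g,d).
Restrictor triples: (H2,D3,G1)→tasted(G1,D3) ✗  (H2,D4,G3)→tasted(G3,D4) ✓  (H2,D4,G4)→tasted(G4,D4) ✗  (H2,D5,G1)→tasted(G1,D5) ✗  (H3,D4,G2)→tasted(G2,D4) ✓  (H4,D1,G1)→tasted(G1,D1) ✗  (H5,D5,G3)→tasted(G3,D5) ✗
Counterexamples (restrictor triples failing the scope): 5.

5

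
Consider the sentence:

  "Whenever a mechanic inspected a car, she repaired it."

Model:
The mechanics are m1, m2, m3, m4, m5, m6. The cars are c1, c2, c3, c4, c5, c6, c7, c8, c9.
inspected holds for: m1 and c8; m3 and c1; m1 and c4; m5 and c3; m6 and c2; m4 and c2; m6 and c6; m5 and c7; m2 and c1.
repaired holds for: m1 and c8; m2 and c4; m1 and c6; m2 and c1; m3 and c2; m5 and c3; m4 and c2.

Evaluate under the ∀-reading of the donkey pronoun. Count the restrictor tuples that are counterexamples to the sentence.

"it" takes "a car" as antecedent — a donkey pronoun bound across the clause boundary.
Strong reading: for every (m,c) with inspected(m,c), repaired(m,c).
Restrictor pairs: (m1,c4) ✗  (m1,c8) ✓  (m2,c1) ✓  (m3,c1) ✗  (m4,c2) ✓  (m5,c3) ✓  (m5,c7) ✗  (m6,c2) ✗  (m6,c6) ✗
Counterexamples (restrictor pairs failing the scope): 5.

5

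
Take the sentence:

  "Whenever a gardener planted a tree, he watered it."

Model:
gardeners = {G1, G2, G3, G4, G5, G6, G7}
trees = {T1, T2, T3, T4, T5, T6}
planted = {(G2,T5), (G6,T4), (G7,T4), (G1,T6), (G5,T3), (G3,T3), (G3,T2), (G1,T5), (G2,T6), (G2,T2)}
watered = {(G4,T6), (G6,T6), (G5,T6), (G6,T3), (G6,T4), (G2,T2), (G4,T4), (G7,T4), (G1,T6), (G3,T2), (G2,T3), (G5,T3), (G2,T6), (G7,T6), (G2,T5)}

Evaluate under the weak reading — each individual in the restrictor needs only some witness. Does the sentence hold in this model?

"it" takes "a tree" as antecedent — a donkey pronoun bound across the clause boundary.
Weak reading: every gardener g with some planted-tree has at least one planted-tree t such that watered(g,t).
Per gardener: G1:✓  G2:✓  G3:✓  G5:✓  G6:✓  G7:✓
Every gardener in the restrictor has a witness.

True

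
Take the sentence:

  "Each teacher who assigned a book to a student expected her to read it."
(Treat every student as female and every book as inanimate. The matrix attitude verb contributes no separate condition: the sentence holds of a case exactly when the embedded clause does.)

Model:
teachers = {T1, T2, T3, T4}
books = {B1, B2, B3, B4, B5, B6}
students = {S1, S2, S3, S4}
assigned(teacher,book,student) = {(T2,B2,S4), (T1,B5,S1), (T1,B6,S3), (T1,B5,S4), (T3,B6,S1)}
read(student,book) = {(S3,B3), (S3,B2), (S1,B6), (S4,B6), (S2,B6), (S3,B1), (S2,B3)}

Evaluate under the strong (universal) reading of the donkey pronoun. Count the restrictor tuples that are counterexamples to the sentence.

"her" takes "a student" as antecedent and "it" takes "a book"; both are donkey pronouns co-varying with the restrictor.
Strong reading: for every (t,b,s) with assigned(t,b,s), read(s,b).
Restrictor triples: (T1,B5,S1)→read(S1,B5) ✗  (T1,B5,S4)→read(S4,B5) ✗  (T1,B6,S3)→read(S3,B6) ✗  (T2,B2,S4)→read(S4,B2) ✗  (T3,B6,S1)→read(S1,B6) ✓
Counterexamples (restrictor triples failing the scope): 4.

4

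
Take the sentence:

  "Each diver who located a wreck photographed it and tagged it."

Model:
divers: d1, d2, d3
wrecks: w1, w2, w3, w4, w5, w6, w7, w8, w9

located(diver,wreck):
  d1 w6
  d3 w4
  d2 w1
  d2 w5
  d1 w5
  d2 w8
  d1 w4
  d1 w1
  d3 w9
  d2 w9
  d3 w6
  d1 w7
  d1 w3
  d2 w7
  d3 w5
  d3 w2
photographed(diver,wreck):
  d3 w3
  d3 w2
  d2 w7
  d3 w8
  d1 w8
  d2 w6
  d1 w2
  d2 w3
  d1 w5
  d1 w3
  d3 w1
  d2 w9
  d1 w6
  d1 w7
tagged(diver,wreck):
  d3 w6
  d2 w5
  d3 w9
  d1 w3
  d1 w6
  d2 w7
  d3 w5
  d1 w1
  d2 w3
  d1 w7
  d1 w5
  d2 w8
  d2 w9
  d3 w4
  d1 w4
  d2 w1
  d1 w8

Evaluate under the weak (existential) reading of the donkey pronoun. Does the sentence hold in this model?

False

"it" takes "a wreck" as antecedent — a donkey pronoun bound across the clause boundary.
Weak reading: every diver d with some located-wreck has at least one located-wreck w such that photographed(d,w) ∧ tagged(d,w).
Per diver: d1:✓  d2:✓  d3:✗
d3 has no witness among its located-wrecks.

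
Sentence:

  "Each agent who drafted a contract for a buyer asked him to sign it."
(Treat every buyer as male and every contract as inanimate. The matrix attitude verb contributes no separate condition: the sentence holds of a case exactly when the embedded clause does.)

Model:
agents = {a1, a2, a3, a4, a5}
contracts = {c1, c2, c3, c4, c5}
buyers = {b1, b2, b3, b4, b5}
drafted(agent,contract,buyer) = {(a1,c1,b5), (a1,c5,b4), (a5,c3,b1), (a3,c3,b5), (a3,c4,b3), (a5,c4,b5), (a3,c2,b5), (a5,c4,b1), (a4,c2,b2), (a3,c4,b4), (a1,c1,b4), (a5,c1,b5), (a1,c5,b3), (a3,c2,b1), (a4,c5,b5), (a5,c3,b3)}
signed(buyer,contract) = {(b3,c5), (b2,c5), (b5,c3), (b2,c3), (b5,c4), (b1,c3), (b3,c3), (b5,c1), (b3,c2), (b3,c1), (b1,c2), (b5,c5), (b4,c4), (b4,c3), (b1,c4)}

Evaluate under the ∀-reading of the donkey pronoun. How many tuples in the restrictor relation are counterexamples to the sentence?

"him" takes "a buyer" as antecedent and "it" takes "a contract"; both are donkey pronouns co-varying with the restrictor.
Strong reading: for every (a,c,b) with drafted(a,c,b), signed(b,c).
Restrictor triples: (a1,c1,b4)→signed(b4,c1) ✗  (a1,c1,b5)→signed(b5,c1) ✓  (a1,c5,b3)→signed(b3,c5) ✓  (a1,c5,b4)→signed(b4,c5) ✗  (a3,c2,b1)→signed(b1,c2) ✓  (a3,c2,b5)→signed(b5,c2) ✗  (a3,c3,b5)→signed(b5,c3) ✓  (a3,c4,b3)→signed(b3,c4) ✗  (a3,c4,b4)→signed(b4,c4) ✓  (a4,c2,b2)→signed(b2,c2) ✗  (a4,c5,b5)→signed(b5,c5) ✓  (a5,c1,b5)→signed(b5,c1) ✓  (a5,c3,b1)→signed(b1,c3) ✓  (a5,c3,b3)→signed(b3,c3) ✓  (a5,c4,b1)→signed(b1,c4) ✓  (a5,c4,b5)→signed(b5,c4) ✓
Counterexamples (restrictor triples failing the scope): 5.

5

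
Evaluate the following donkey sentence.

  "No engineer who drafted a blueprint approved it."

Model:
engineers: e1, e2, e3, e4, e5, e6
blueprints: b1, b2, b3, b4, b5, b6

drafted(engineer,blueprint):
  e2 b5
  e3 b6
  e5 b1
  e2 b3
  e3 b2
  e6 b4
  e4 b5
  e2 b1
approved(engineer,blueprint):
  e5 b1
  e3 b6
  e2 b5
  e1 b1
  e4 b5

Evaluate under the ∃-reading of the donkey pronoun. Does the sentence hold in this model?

False

"it" takes "a blueprint" as antecedent — a donkey pronoun bound across the clause boundary.
Truth condition: for no (e,b) with drafted(e,b) does approved(e,b) hold.
Restrictor pairs — does the scope hold? (e2,b1):fails  (e2,b3):fails  (e2,b5):holds  (e3,b2):fails  (e3,b6):holds  (e4,b5):holds  (e5,b1):holds  (e6,b4):fails
Scope holds for 4 pair(s), so the sentence is false.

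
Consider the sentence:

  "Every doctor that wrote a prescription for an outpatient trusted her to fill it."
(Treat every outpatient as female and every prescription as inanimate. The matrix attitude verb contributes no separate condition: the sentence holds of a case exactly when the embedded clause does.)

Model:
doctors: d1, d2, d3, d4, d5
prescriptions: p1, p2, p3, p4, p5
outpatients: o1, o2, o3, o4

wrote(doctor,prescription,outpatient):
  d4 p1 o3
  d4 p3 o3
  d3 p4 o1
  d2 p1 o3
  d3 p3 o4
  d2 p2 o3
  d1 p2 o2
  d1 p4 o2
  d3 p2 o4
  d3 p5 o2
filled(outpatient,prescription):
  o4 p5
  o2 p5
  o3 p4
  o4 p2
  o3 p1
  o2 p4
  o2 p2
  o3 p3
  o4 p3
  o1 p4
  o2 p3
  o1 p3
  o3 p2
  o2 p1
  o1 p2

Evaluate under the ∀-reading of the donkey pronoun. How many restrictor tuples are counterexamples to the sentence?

"her" takes "an outpatient" as antecedent and "it" takes "a prescription"; both are donkey pronouns co-varying with the restrictor.
Strong reading: for every (d,p,o) with wrote(d,p,o), filled(o,p).
Restrictor triples: (d1,p2,o2)→filled(o2,p2) ✓  (d1,p4,o2)→filled(o2,p4) ✓  (d2,p1,o3)→filled(o3,p1) ✓  (d2,p2,o3)→filled(o3,p2) ✓  (d3,p2,o4)→filled(o4,p2) ✓  (d3,p3,o4)→filled(o4,p3) ✓  (d3,p4,o1)→filled(o1,p4) ✓  (d3,p5,o2)→filled(o2,p5) ✓  (d4,p1,o3)→filled(o3,p1) ✓  (d4,p3,o3)→filled(o3,p3) ✓
Counterexamples (restrictor triples failing the scope): 0.

0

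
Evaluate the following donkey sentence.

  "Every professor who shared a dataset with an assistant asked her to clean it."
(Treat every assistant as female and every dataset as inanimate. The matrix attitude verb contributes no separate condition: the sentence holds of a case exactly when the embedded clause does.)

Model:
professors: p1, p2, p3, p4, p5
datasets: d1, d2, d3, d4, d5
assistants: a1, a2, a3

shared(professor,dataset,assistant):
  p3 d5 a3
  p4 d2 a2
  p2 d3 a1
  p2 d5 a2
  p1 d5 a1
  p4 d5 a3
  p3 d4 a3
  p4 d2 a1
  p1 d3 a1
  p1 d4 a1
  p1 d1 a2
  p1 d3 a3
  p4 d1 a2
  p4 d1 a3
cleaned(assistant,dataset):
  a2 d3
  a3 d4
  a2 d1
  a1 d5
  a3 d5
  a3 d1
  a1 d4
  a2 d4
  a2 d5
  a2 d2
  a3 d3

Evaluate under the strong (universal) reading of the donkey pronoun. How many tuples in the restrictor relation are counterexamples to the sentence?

"her" takes "an assistant" as antecedent and "it" takes "a dataset"; both are donkey pronouns co-varying with the restrictor.
Strong reading: for every (p,d,a) with shared(p,d,a), cleaned(a,d).
Restrictor triples: (p1,d1,a2)→cleaned(a2,d1) ✓  (p1,d3,a1)→cleaned(a1,d3) ✗  (p1,d3,a3)→cleaned(a3,d3) ✓  (p1,d4,a1)→cleaned(a1,d4) ✓  (p1,d5,a1)→cleaned(a1,d5) ✓  (p2,d3,a1)→cleaned(a1,d3) ✗  (p2,d5,a2)→cleaned(a2,d5) ✓  (p3,d4,a3)→cleaned(a3,d4) ✓  (p3,d5,a3)→cleaned(a3,d5) ✓  (p4,d1,a2)→cleaned(a2,d1) ✓  (p4,d1,a3)→cleaned(a3,d1) ✓  (p4,d2,a1)→cleaned(a1,d2) ✗  (p4,d2,a2)→cleaned(a2,d2) ✓  (p4,d5,a3)→cleaned(a3,d5) ✓
Counterexamples (restrictor triples failing the scope): 3.

3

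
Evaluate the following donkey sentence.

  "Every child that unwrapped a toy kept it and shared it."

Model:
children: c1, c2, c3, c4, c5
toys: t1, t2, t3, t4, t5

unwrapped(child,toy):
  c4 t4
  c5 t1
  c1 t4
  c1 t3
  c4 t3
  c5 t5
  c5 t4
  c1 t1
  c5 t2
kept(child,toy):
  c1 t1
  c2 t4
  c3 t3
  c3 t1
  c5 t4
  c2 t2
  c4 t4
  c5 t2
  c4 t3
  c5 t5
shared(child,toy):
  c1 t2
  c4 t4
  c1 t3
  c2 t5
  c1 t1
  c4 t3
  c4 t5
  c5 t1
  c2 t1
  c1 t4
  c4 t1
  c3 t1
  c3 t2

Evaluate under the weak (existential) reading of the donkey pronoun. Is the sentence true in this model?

"it" takes "a toy" as antecedent — a donkey pronoun bound across the clause boundary.
Weak reading: every child c with some unwrapped-toy has at least one unwrapped-toy t such that kept(c,t) ∧ shared(c,t).
Per child: c1:✓  c4:✓  c5:✗
c5 has no witness among its unwrapped-toys.

False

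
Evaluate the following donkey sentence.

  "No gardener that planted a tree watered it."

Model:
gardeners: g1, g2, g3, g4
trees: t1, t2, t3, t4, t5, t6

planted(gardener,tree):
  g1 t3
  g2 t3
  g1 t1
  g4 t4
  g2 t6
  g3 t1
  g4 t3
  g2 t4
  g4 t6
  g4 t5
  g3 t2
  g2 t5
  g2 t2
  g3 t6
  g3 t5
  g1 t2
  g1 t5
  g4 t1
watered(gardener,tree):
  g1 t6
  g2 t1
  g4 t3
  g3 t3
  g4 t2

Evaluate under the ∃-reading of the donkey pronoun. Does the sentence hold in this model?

"it" takes "a tree" as antecedent — a donkey pronoun bound across the clause boundary.
Truth condition: for no (g,t) with planted(g,t) does watered(g,t) hold.
Restrictor pairs — does the scope hold? (g1,t1):fails  (g1,t2):fails  (g1,t3):fails  (g1,t5):fails  (g2,t2):fails  (g2,t3):fails  (g2,t4):fails  (g2,t5):fails  (g2,t6):fails  (g3,t1):fails  (g3,t2):fails  (g3,t5):fails  (g3,t6):fails  (g4,t1):fails  (g4,t3):holds  (g4,t4):fails  (g4,t5):fails  (g4,t6):fails
Scope holds for 1 pair(s), so the sentence is false.

False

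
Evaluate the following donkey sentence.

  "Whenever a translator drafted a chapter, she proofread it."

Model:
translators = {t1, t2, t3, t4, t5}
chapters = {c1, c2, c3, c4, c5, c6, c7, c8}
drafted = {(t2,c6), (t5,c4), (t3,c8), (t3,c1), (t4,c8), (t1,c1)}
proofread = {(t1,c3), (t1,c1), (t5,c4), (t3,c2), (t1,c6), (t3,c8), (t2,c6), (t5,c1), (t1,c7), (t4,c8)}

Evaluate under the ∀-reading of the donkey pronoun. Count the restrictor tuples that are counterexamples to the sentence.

"it" takes "a chapter" as antecedent — a donkey pronoun bound across the clause boundary.
Strong reading: for every (t,c) with drafted(t,c), proofread(t,c).
Restrictor pairs: (t1,c1) ✓  (t2,c6) ✓  (t3,c1) ✗  (t3,c8) ✓  (t4,c8) ✓  (t5,c4) ✓
Counterexamples (restrictor pairs failing the scope): 1.

1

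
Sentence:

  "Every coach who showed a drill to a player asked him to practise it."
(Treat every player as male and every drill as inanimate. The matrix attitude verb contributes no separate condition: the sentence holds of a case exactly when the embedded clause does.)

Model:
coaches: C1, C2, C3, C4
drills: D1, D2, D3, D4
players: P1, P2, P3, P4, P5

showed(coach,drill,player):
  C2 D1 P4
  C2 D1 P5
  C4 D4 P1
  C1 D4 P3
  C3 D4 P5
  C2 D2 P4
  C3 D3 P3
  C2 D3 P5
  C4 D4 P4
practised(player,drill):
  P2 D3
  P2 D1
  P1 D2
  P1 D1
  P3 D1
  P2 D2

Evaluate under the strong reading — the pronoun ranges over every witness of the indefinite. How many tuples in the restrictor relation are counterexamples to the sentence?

9

"him" takes "a player" as antecedent and "it" takes "a drill"; both are donkey pronouns co-varying with the restrictor.
Strong reading: for every (c,d,p) with showed(c,d,p), practised(p,d).
Restrictor triples: (C1,D4,P3)→practised(P3,D4) ✗  (C2,D1,P4)→practised(P4,D1) ✗  (C2,D1,P5)→practised(P5,D1) ✗  (C2,D2,P4)→practised(P4,D2) ✗  (C2,D3,P5)→practised(P5,D3) ✗  (C3,D3,P3)→practised(P3,D3) ✗  (C3,D4,P5)→practised(P5,D4) ✗  (C4,D4,P1)→practised(P1,D4) ✗  (C4,D4,P4)→practised(P4,D4) ✗
Counterexamples (restrictor triples failing the scope): 9.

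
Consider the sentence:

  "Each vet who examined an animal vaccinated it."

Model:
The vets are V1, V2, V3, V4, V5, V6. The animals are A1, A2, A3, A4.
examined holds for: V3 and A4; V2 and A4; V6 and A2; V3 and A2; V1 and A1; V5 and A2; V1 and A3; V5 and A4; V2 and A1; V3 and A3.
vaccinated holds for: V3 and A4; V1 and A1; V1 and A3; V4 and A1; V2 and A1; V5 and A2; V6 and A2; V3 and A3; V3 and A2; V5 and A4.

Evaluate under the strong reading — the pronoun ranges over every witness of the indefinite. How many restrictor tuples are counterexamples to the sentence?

1

"it" takes "an animal" as antecedent — a donkey pronoun bound across the clause boundary.
Strong reading: for every (v,a) with examined(v,a), vaccinated(v,a).
Restrictor pairs: (V1,A1) ✓  (V1,A3) ✓  (V2,A1) ✓  (V2,A4) ✗  (V3,A2) ✓  (V3,A3) ✓  (V3,A4) ✓  (V5,A2) ✓  (V5,A4) ✓  (V6,A2) ✓
Counterexamples (restrictor pairs failing the scope): 1.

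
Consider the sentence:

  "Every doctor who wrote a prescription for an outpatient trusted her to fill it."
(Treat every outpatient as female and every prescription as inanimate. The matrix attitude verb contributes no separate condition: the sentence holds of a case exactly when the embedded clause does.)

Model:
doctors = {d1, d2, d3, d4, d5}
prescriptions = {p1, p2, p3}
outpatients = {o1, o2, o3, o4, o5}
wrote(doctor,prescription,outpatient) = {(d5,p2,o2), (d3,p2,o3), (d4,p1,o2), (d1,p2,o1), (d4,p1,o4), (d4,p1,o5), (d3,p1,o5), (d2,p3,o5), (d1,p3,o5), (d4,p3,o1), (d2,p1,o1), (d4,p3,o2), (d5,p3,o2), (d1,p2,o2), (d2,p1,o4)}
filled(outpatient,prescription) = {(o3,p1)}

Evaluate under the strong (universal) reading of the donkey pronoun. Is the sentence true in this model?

False

"her" takes "an outpatient" as antecedent and "it" takes "a prescription"; both are donkey pronouns co-varying with the restrictor.
Strong reading: for every (d,p,o) with wrote(d,p,o), filled(o,p).
Restrictor triples: (d1,p2,o1)→filled(o1,p2) ✗  (d1,p2,o2)→filled(o2,p2) ✗  (d1,p3,o5)→filled(o5,p3) ✗  (d2,p1,o1)→filled(o1,p1) ✗  (d2,p1,o4)→filled(o4,p1) ✗  (d2,p3,o5)→filled(o5,p3) ✗  (d3,p1,o5)→filled(o5,p1) ✗  (d3,p2,o3)→filled(o3,p2) ✗  (d4,p1,o2)→filled(o2,p1) ✗  (d4,p1,o4)→filled(o4,p1) ✗  (d4,p1,o5)→filled(o5,p1) ✗  (d4,p3,o1)→filled(o1,p3) ✗  (d4,p3,o2)→filled(o2,p3) ✗  (d5,p2,o2)→filled(o2,p2) ✗  (d5,p3,o2)→filled(o2,p3) ✗
Counterexample: (d1,p2,o1) — filled(o1,p2) does not hold.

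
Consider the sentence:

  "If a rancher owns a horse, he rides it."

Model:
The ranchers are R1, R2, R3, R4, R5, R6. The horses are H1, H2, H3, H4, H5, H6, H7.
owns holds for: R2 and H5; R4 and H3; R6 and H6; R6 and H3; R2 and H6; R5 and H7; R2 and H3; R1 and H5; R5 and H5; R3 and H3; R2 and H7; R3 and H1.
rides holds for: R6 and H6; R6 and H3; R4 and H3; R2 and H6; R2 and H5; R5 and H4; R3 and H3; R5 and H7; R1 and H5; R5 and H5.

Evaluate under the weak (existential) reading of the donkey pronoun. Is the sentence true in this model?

True

"it" takes "a horse" as antecedent — a donkey pronoun bound across the clause boundary.
Weak reading: every rancher r with some owns-horse has at least one owns-horse h such that rides(r,h).
Per rancher: R1:✓  R2:✓  R3:✓  R4:✓  R5:✓  R6:✓
Every rancher in the restrictor has a witness.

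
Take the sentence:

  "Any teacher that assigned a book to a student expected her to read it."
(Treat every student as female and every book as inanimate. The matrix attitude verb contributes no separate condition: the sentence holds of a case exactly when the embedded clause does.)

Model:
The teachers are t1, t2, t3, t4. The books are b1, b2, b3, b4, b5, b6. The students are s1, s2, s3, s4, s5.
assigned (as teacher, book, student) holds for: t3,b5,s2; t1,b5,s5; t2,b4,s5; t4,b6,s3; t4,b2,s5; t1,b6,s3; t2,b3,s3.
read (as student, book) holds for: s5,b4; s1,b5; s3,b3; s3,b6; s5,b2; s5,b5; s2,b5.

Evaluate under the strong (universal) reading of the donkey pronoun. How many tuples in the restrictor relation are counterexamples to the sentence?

"her" takes "a student" as antecedent and "it" takes "a book"; both are donkey pronouns co-varying with the restrictor.
Strong reading: for every (t,b,s) with assigned(t,b,s), read(s,b).
Restrictor triples: (t1,b5,s5)→read(s5,b5) ✓  (t1,b6,s3)→read(s3,b6) ✓  (t2,b3,s3)→read(s3,b3) ✓  (t2,b4,s5)→read(s5,b4) ✓  (t3,b5,s2)→read(s2,b5) ✓  (t4,b2,s5)→read(s5,b2) ✓  (t4,b6,s3)→read(s3,b6) ✓
Counterexamples (restrictor triples failing the scope): 0.

0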